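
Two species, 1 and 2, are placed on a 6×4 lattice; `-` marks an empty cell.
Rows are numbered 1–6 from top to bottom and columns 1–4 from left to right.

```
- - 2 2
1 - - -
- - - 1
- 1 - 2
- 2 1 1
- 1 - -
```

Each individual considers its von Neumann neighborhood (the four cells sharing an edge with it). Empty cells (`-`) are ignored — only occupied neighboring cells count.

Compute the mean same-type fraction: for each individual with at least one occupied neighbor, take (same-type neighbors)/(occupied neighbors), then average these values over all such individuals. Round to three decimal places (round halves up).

0.333

(1,3)2 1/1
(1,4)2 1/1
(2,1)1 — no occupied neighbors
(3,4)1 0/1
(4,2)1 0/1
(4,4)2 0/2
(5,2)2 0/3
(5,3)1 1/2
(5,4)1 1/2
(6,2)1 0/1
Sum over 9 individuals: 1/1 + 1/1 + 0/1 + 0/1 + 0/2 + 0/3 + 1/2 + 1/2 + 0/1 = 3; mean = 3 ÷ 9 = 1/3 = 0.333333… → 0.333.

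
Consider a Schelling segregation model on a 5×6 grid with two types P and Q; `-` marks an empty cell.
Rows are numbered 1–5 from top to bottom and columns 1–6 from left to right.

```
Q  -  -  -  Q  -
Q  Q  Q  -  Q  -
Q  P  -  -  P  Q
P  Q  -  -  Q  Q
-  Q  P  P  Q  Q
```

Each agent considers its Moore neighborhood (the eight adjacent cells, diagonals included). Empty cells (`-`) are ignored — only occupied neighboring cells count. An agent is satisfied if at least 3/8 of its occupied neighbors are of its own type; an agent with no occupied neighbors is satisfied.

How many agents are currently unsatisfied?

Row 1: (1,1)Q 2/2 ✓ · (1,5)Q 1/1 ✓
Row 2: (2,1)Q 3/4 ✓ · (2,2)Q 4/5 ✓ · (2,3)Q 1/2 ✓ · (2,5)Q 2/3 ✓
Row 3: (3,1)Q 3/5 ✓ · (3,2)P 1/6 ✗ · (3,5)P 0/4 ✗ · (3,6)Q 3/4 ✓
Row 4: (4,1)P 1/4 ✗ · (4,2)Q 2/5 ✓ · (4,5)Q 4/6 ✓ · (4,6)Q 4/5 ✓
Row 5: (5,2)Q 1/3 ✗ · (5,3)P 1/3 ✗ · (5,4)P 1/3 ✗ · (5,5)Q 3/4 ✓ · (5,6)Q 3/3 ✓
Unsatisfied: (3,2), (3,5), (4,1), (5,2), (5,3), (5,4) — 6 in total.

6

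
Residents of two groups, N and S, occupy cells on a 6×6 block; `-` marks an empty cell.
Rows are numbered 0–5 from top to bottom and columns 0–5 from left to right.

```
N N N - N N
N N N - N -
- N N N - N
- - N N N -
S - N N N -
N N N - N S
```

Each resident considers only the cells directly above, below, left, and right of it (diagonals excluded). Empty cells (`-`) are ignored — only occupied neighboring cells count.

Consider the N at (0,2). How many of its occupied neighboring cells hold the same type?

2

Occupied neighbors of (0,2): (1,2)=N, (0,1)=N.
Same type (N): 2 of 2.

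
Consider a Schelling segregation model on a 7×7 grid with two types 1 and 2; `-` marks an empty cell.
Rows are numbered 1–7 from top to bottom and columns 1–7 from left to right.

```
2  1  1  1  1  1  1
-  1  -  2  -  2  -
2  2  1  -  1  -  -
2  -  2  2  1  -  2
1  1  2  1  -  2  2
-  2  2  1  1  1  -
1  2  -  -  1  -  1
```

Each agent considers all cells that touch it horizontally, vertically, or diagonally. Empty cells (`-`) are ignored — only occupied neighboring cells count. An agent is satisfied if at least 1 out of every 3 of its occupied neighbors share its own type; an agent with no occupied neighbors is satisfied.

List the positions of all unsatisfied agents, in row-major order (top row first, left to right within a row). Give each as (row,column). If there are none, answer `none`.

(1,1), (2,4), (2,6), (3,3), (3,5), (5,2), (7,1)

(1,1)2 0/2 ✗
(1,2)1 2/3 ✓
(1,3)1 3/4 ✓
(1,4)1 2/3 ✓
(1,5)1 2/4 ✓
(1,6)1 2/3 ✓
(1,7)1 1/2 ✓
(2,2)1 3/6 ✓
(2,4)2 0/5 ✗
(2,6)2 0/4 ✗
(3,1)2 2/3 ✓
(3,2)2 3/5 ✓
(3,3)1 1/5 ✗
(3,5)1 1/4 ✗
(4,1)2 2/4 ✓
(4,3)2 3/6 ✓
(4,4)2 2/6 ✓
(4,5)1 2/4 ✓
(4,7)2 2/2 ✓
(5,1)1 1/3 ✓
(5,2)1 1/6 ✗
(5,3)2 4/7 ✓
(5,4)1 3/7 ✓
(5,6)2 2/5 ✓
(5,7)2 2/3 ✓
(6,2)2 3/6 ✓
(6,3)2 3/6 ✓
(6,4)1 3/5 ✓
(6,5)1 4/5 ✓
(6,6)1 3/5 ✓
(7,1)1 0/2 ✗
(7,2)2 2/3 ✓
(7,5)1 3/3 ✓
(7,7)1 1/1 ✓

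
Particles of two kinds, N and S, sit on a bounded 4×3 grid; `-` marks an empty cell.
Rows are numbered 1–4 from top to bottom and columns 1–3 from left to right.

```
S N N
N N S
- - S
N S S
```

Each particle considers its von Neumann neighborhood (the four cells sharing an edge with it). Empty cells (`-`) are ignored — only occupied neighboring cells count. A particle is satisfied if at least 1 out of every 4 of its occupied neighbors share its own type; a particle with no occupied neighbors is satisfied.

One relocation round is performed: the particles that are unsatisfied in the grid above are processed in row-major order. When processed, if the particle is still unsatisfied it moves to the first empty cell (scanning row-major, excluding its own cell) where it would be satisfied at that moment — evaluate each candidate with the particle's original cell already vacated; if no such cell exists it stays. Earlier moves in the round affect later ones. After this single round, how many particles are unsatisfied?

0

Initially unsatisfied (in order): (1,1), (4,1).
  (1,1) → (3,2).
  (4,1) → (1,1).
Resulting grid:
N N N
N N S
- S S
- S S
All satisfied now.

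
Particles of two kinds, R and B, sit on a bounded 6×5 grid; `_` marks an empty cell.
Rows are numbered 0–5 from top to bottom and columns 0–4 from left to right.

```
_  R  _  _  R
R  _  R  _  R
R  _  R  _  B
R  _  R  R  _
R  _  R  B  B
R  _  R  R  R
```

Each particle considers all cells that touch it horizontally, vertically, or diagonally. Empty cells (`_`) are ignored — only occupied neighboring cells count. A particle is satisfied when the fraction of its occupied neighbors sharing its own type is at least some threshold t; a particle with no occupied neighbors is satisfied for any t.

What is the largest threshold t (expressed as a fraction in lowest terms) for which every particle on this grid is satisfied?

(0,1)R 2/2
(0,4)R 1/1
(1,0)R 2/2
(1,2)R 2/2
(1,4)R 1/2
(2,0)R 2/2
(2,2)R 3/3
(2,4)B 0/2
(3,0)R 2/2
(3,2)R 3/4
(3,3)R 3/6
(4,0)R 2/2
(4,2)R 4/5
(4,3)B 1/7
(4,4)B 1/4
(5,0)R 1/1
(5,2)R 2/3
(5,3)R 3/5
(5,4)R 1/3
The smallest same-type fraction is 0/2 at (2,4), which reduces to 0/1. Any threshold above that leaves this particle unsatisfied.

0/1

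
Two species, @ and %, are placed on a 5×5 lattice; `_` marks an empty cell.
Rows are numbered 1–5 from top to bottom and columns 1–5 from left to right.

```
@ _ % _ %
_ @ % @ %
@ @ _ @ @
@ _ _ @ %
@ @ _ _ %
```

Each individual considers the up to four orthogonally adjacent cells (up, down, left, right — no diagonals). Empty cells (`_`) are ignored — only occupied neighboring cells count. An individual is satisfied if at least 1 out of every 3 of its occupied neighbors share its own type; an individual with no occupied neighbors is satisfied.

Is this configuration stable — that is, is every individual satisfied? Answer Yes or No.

(1,1)@ 0/0 ✓
(1,3)% 1/1 ✓
(1,5)% 1/1 ✓
(2,2)@ 1/2 ✓
(2,3)% 1/3 ✓
(2,4)@ 1/3 ✓
(2,5)% 1/3 ✓
(3,1)@ 2/2 ✓
(3,2)@ 2/2 ✓
(3,4)@ 3/3 ✓
(3,5)@ 1/3 ✓
(4,1)@ 2/2 ✓
(4,4)@ 1/2 ✓
(4,5)% 1/3 ✓
(5,1)@ 2/2 ✓
(5,2)@ 1/1 ✓
(5,5)% 1/1 ✓
All meet the threshold, so the configuration is stable.

Yes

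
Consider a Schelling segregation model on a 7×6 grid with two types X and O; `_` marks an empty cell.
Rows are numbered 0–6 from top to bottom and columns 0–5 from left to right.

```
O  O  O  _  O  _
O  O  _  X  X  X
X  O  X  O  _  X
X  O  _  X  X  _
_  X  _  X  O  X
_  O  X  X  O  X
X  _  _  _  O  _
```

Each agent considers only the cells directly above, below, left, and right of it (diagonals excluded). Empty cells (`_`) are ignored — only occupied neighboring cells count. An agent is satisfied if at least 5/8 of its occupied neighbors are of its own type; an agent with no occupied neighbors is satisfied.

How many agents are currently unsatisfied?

16

Row 0: (0,0)O 2/2 ok · (0,1)O 3/3 ok · (0,2)O 1/1 ok · (0,4)O 0/1 unhappy
Row 1: (1,0)O 2/3 ok · (1,1)O 3/3 ok · (1,3)X 1/2 unhappy · (1,4)X 2/3 ok · (1,5)X 2/2 ok
Row 2: (2,0)X 1/3 unhappy · (2,1)O 2/4 unhappy · (2,2)X 0/2 unhappy · (2,3)O 0/3 unhappy · (2,5)X 1/1 ok
Row 3: (3,0)X 1/2 unhappy · (3,1)O 1/3 unhappy · (3,3)X 2/3 ok · (3,4)X 1/2 unhappy
Row 4: (4,1)X 0/2 unhappy · (4,3)X 2/3 ok · (4,4)O 1/4 unhappy · (4,5)X 1/2 unhappy
Row 5: (5,1)O 0/2 unhappy · (5,2)X 1/2 unhappy · (5,3)X 2/3 ok · (5,4)O 2/4 unhappy · (5,5)X 1/2 unhappy
Row 6: (6,0)X 0/0 ok · (6,4)O 1/1 ok
Unsatisfied: (0,4), (1,3), (2,0), (2,1), (2,2), (2,3), (3,0), (3,1), (3,4), (4,1), (4,4), (4,5), (5,1), (5,2), (5,4), (5,5) — 16 in total.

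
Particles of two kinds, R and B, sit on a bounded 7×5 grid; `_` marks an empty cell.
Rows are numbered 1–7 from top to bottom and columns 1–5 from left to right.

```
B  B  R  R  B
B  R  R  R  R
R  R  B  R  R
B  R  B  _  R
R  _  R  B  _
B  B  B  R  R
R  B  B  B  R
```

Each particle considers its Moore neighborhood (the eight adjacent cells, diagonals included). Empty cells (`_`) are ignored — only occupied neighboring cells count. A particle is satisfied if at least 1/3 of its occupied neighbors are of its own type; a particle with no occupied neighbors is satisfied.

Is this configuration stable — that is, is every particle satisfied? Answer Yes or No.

(1,1)B 2/3 ok
(1,2)B 2/5 ok
(1,3)R 4/5 ok
(1,4)R 4/5 ok
(1,5)B 0/3 unhappy
(2,1)B 2/5 ok
(2,2)R 4/8 ok
(2,3)R 6/8 ok
(2,4)R 6/8 ok
(2,5)R 4/5 ok
(3,1)R 3/5 ok
(3,2)R 4/8 ok
(3,3)B 1/7 unhappy
(3,4)R 5/7 ok
(3,5)R 4/4 ok
(4,1)B 0/4 unhappy
(4,2)R 4/7 ok
(4,3)B 2/6 ok
(4,5)R 2/3 ok
(5,1)R 1/4 unhappy
(5,3)R 2/6 ok
(5,4)B 2/6 ok
(6,1)B 2/4 ok
(6,2)B 4/7 ok
(6,3)B 5/7 ok
(6,4)R 3/7 ok
(6,5)R 2/4 ok
(7,1)R 0/3 unhappy
(7,2)B 4/5 ok
(7,3)B 4/5 ok
(7,4)B 2/5 ok
(7,5)R 2/3 ok
For instance (1,5) has only 0/3 same-type neighbors, below 1/3.

No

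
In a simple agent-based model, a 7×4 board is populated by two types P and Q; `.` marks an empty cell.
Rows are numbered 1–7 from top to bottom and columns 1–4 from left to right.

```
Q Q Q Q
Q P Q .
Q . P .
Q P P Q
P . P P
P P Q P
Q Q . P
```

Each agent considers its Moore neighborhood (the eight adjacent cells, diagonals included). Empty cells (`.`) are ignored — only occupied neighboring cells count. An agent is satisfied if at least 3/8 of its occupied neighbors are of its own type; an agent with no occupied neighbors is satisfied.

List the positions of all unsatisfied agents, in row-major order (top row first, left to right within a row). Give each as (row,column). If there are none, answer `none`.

(2,2), (4,1), (4,4), (6,3), (7,1)

(1,1)Q 2/3 ok
(1,2)Q 4/5 ok
(1,3)Q 3/4 ok
(1,4)Q 2/2 ok
(2,1)Q 3/4 ok
(2,2)P 1/7 unhappy
(2,3)Q 3/5 ok
(3,1)Q 2/4 ok
(3,3)P 3/5 ok
(4,1)Q 1/3 unhappy
(4,2)P 4/6 ok
(4,3)P 4/5 ok
(4,4)Q 0/4 unhappy
(5,1)P 3/4 ok
(5,3)P 5/7 ok
(5,4)P 3/5 ok
(6,1)P 2/4 ok
(6,2)P 3/6 ok
(6,3)Q 1/6 unhappy
(6,4)P 3/4 ok
(7,1)Q 1/3 unhappy
(7,2)Q 2/4 ok
(7,4)P 1/2 ok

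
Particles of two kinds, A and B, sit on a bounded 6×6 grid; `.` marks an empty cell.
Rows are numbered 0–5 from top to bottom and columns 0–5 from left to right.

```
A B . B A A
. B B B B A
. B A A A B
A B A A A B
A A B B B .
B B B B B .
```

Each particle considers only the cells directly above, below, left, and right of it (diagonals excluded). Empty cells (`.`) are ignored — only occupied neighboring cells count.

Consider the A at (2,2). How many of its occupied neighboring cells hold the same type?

Occupied neighbors of (2,2): (1,2)=B, (3,2)=A, (2,1)=B, (2,3)=A.
Same type (A): 2 of 4.

2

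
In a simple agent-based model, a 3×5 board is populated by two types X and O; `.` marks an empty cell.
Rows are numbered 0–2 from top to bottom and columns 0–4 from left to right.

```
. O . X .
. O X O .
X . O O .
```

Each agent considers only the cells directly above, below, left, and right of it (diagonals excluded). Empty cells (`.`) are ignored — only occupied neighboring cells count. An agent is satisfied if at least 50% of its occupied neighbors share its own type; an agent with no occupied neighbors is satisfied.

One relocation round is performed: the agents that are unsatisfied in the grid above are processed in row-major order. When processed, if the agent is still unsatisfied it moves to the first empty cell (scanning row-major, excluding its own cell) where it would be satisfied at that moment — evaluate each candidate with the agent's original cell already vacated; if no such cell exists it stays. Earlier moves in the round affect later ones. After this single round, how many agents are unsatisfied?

Initially unsatisfied (in order): (0,3), (1,2), (1,3).
  (0,3) → (0,2).
  (1,2) → (0,3).
  (1,3): now satisfied by earlier moves; stays.
Resulting grid:
. O X X .
. O . O .
X . O O .
All satisfied now.

0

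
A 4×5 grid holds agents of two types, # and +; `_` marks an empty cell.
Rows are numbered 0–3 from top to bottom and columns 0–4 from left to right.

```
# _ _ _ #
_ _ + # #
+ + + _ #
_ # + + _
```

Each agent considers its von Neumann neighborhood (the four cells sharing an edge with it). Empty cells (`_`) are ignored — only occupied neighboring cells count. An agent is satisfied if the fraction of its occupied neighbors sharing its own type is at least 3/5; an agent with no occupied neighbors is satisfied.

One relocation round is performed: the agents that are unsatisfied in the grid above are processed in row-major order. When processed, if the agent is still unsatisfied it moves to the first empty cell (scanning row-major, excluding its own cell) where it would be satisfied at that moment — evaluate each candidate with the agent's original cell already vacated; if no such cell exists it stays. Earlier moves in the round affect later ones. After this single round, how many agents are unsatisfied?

Initially unsatisfied (in order): (1,2), (1,3), (3,1).
  (1,2) → (0,2).
  (1,3): now satisfied by earlier moves; stays.
  (3,1) → (0,3).
Resulting grid:
# _ + # #
_ _ _ # #
+ + + _ #
_ _ + + _
Unsatisfied now: (0,2).

1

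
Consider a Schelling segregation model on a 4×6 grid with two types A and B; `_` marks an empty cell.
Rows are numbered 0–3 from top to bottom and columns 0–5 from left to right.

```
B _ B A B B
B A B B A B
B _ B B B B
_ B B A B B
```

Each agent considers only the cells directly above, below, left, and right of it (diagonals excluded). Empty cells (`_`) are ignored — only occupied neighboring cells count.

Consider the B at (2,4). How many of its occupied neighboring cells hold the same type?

3

Occupied neighbors of (2,4): (1,4)=A, (3,4)=B, (2,3)=B, (2,5)=B.
Same type (B): 3 of 4.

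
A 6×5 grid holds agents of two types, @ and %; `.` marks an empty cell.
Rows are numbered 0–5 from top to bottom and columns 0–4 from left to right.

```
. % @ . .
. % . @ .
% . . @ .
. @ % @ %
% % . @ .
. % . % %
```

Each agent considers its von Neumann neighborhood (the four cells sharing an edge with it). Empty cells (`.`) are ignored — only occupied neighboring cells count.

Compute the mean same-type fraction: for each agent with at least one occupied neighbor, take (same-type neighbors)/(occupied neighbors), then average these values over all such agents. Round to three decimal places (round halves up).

Row 0: (0,1)% 1/2 · (0,2)@ 0/1
Row 1: (1,1)% 1/1 · (1,3)@ 1/1
Row 2: (2,0)% — no occupied neighbors · (2,3)@ 2/2
Row 3: (3,1)@ 0/2 · (3,2)% 0/2 · (3,3)@ 2/4 · (3,4)% 0/1
Row 4: (4,0)% 1/1 · (4,1)% 2/3 · (4,3)@ 1/2
Row 5: (5,1)% 1/1 · (5,3)% 1/2 · (5,4)% 1/1
Sum over 15 agents: 1/2 + 0/1 + 1/1 + 1/1 + 2/2 + 0/2 + 0/2 + 2/4 + 0/1 + 1/1 + 2/3 + 1/2 + 1/1 + 1/2 + 1/1 = 26/3; mean = 26/3 ÷ 15 = 26/45 = 0.577777… → 0.578.

0.578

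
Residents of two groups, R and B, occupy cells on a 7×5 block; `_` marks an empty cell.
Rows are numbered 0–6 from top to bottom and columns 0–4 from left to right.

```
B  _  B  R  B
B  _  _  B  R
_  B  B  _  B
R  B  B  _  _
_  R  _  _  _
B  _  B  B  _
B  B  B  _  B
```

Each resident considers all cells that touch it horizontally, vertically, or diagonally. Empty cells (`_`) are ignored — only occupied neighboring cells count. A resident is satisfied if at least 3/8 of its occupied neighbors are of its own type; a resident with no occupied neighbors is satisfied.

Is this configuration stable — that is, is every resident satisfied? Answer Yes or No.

No

Row 0: (0,0)B 1/1 satisfied · (0,2)B 1/2 satisfied · (0,3)R 1/4 not · (0,4)B 1/3 not
Row 1: (1,0)B 2/2 satisfied · (1,3)B 4/6 satisfied · (1,4)R 1/4 not
Row 2: (2,1)B 4/5 satisfied · (2,2)B 4/4 satisfied · (2,4)B 1/2 satisfied
Row 3: (3,0)R 1/3 not · (3,1)B 3/5 satisfied · (3,2)B 3/4 satisfied
Row 4: (4,1)R 1/5 not
Row 5: (5,0)B 2/3 satisfied · (5,2)B 3/4 satisfied · (5,3)B 3/3 satisfied
Row 6: (6,0)B 2/2 satisfied · (6,1)B 4/4 satisfied · (6,2)B 3/3 satisfied · (6,4)B 1/1 satisfied
For instance (0,3) has only 1/4 same-type neighbors, below 3/8.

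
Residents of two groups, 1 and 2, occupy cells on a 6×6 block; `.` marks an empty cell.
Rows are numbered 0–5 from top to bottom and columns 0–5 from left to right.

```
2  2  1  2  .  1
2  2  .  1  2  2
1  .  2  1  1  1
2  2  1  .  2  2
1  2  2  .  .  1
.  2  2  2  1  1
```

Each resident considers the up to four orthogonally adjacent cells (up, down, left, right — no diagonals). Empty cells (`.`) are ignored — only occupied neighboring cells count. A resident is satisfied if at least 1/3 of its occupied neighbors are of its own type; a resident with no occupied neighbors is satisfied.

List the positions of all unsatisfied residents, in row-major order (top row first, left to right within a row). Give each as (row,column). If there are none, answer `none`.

(0,2), (0,3), (0,5), (2,0), (2,2), (3,2), (4,0)

(0,0)2 2/2 ✓
(0,1)2 2/3 ✓
(0,2)1 0/2 ✗
(0,3)2 0/2 ✗
(0,5)1 0/1 ✗
(1,0)2 2/3 ✓
(1,1)2 2/2 ✓
(1,3)1 1/3 ✓
(1,4)2 1/3 ✓
(1,5)2 1/3 ✓
(2,0)1 0/2 ✗
(2,2)2 0/2 ✗
(2,3)1 2/3 ✓
(2,4)1 2/4 ✓
(2,5)1 1/3 ✓
(3,0)2 1/3 ✓
(3,1)2 2/3 ✓
(3,2)1 0/3 ✗
(3,4)2 1/2 ✓
(3,5)2 1/3 ✓
(4,0)1 0/2 ✗
(4,1)2 3/4 ✓
(4,2)2 2/3 ✓
(4,5)1 1/2 ✓
(5,1)2 2/2 ✓
(5,2)2 3/3 ✓
(5,3)2 1/2 ✓
(5,4)1 1/2 ✓
(5,5)1 2/2 ✓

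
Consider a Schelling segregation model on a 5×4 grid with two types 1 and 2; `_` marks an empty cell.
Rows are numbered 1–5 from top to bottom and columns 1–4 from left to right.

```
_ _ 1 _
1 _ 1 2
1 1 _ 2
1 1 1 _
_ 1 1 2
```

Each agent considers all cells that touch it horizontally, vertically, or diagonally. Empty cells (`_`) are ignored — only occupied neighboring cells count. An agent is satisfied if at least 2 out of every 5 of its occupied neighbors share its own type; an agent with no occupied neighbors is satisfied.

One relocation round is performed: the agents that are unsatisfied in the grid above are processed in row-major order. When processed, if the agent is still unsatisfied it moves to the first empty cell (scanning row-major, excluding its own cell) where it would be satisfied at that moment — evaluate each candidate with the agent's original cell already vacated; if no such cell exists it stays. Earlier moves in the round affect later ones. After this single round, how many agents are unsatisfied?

2

Initially unsatisfied (in order): (2,4), (3,4), (5,4).
  (2,4) → (4,4).
  (3,4): no empty cell satisfies it; stays.
  (5,4): no empty cell satisfies it; stays.
Resulting grid:
_ _ 1 _
1 _ 1 _
1 1 _ 2
1 1 1 2
_ 1 1 2
Unsatisfied now: (3,4), (5,4).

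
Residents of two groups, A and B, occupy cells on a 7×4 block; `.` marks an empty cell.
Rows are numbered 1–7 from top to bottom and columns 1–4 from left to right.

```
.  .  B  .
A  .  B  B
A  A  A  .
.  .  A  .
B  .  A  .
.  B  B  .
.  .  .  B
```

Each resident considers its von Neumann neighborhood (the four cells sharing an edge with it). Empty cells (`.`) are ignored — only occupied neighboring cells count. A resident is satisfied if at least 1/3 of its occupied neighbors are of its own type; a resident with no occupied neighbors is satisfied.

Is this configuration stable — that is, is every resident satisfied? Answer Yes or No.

Yes

(1,3)B 1/1 ok
(2,1)A 1/1 ok
(2,3)B 2/3 ok
(2,4)B 1/1 ok
(3,1)A 2/2 ok
(3,2)A 2/2 ok
(3,3)A 2/3 ok
(4,3)A 2/2 ok
(5,1)B 0/0 ok
(5,3)A 1/2 ok
(6,2)B 1/1 ok
(6,3)B 1/2 ok
(7,4)B 0/0 ok
All meet the threshold, so the configuration is stable.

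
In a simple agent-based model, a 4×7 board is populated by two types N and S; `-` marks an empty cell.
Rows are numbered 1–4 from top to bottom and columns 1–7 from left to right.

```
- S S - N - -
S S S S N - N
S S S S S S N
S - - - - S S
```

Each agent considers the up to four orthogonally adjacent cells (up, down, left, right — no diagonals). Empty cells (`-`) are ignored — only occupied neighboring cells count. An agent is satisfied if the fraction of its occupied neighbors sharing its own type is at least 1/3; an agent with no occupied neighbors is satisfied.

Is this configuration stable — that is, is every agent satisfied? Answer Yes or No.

Yes

Row 1: (1,2)S 2/2 satisfied · (1,3)S 2/2 satisfied · (1,5)N 1/1 satisfied
Row 2: (2,1)S 2/2 satisfied · (2,2)S 4/4 satisfied · (2,3)S 4/4 satisfied · (2,4)S 2/3 satisfied · (2,5)N 1/3 satisfied · (2,7)N 1/1 satisfied
Row 3: (3,1)S 3/3 satisfied · (3,2)S 3/3 satisfied · (3,3)S 3/3 satisfied · (3,4)S 3/3 satisfied · (3,5)S 2/3 satisfied · (3,6)S 2/3 satisfied · (3,7)N 1/3 satisfied
Row 4: (4,1)S 1/1 satisfied · (4,6)S 2/2 satisfied · (4,7)S 1/2 satisfied
All meet the threshold, so the configuration is stable.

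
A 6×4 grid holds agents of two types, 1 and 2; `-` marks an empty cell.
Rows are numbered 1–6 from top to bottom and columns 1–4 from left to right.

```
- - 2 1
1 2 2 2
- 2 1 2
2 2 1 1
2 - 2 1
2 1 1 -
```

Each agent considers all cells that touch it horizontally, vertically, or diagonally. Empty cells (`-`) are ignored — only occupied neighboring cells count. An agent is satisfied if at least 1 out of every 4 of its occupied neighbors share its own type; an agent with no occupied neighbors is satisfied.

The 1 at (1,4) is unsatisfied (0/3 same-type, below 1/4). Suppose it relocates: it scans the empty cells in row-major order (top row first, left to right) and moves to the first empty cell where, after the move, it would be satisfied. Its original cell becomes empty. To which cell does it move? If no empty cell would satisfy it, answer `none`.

(1,1)

Vacating (1,4). Empty cells in order:
  (1,1): 1/2 same-type → satisfied — stop here.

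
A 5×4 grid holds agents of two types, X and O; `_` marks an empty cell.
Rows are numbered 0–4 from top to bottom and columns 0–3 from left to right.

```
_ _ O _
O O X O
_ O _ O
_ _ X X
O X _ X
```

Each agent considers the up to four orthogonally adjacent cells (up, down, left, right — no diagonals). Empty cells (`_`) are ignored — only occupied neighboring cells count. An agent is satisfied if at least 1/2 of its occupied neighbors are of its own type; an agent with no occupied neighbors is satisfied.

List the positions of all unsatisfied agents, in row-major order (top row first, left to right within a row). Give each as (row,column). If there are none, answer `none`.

(0,2), (1,2), (4,0), (4,1)

Row 0: (0,2)O 0/1 unhappy
Row 1: (1,0)O 1/1 ok · (1,1)O 2/3 ok · (1,2)X 0/3 unhappy · (1,3)O 1/2 ok
Row 2: (2,1)O 1/1 ok · (2,3)O 1/2 ok
Row 3: (3,2)X 1/1 ok · (3,3)X 2/3 ok
Row 4: (4,0)O 0/1 unhappy · (4,1)X 0/1 unhappy · (4,3)X 1/1 ok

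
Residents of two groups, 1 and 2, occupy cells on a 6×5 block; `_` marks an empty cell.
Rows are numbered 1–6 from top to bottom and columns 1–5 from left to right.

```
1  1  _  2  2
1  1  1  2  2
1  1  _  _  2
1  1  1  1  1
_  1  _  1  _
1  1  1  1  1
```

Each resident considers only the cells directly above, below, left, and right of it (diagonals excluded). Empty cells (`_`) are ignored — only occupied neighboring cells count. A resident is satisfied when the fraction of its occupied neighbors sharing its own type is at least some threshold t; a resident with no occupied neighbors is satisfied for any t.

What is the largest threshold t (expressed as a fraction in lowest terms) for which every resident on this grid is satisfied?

1/2

Row 1: (1,1)1 2/2 · (1,2)1 2/2 · (1,4)2 2/2 · (1,5)2 2/2
Row 2: (2,1)1 3/3 · (2,2)1 4/4 · (2,3)1 1/2 · (2,4)2 2/3 · (2,5)2 3/3
Row 3: (3,1)1 3/3 · (3,2)1 3/3 · (3,5)2 1/2
Row 4: (4,1)1 2/2 · (4,2)1 4/4 · (4,3)1 2/2 · (4,4)1 3/3 · (4,5)1 1/2
Row 5: (5,2)1 2/2 · (5,4)1 2/2
Row 6: (6,1)1 1/1 · (6,2)1 3/3 · (6,3)1 2/2 · (6,4)1 3/3 · (6,5)1 1/1
The smallest same-type fraction is 1/2 at (2,3), which reduces to 1/2. Any threshold above that leaves this resident unsatisfied.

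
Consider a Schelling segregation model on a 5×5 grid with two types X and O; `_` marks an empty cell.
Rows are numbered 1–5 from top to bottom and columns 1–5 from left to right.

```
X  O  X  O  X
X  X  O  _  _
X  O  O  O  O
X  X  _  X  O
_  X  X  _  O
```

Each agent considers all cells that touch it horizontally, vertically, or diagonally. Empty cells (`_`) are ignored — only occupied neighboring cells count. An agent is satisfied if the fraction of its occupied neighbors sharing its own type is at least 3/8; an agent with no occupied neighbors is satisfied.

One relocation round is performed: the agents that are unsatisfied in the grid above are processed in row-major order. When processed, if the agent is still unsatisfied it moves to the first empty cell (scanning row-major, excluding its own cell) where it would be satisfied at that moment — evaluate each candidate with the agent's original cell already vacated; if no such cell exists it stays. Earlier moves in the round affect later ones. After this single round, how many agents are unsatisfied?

0

Initially unsatisfied (in order): (1,2), (1,3), (1,4), (1,5), (3,2), (4,4).
  (1,2) → (2,4).
  (1,3) → (1,2).
  (1,4): now satisfied by earlier moves; stays.
  (1,5) → (1,3).
  (3,2) → (1,5).
  (4,4) → (3,2).
Resulting grid:
X X X O O
X X O O _
X X O O O
X X _ _ O
_ X X _ O
All satisfied now.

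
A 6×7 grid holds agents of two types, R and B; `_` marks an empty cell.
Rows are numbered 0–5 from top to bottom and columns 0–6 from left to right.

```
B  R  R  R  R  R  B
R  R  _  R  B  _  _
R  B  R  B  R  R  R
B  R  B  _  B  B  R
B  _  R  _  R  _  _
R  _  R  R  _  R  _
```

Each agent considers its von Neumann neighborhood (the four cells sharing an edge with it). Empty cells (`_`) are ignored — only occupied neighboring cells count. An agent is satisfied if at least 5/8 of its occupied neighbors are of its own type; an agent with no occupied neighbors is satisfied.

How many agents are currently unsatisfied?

20

Row 0: (0,0)B 0/2 unhappy · (0,1)R 2/3 ok · (0,2)R 2/2 ok · (0,3)R 3/3 ok · (0,4)R 2/3 ok · (0,5)R 1/2 unhappy · (0,6)B 0/1 unhappy
Row 1: (1,0)R 2/3 ok · (1,1)R 2/3 ok · (1,3)R 1/3 unhappy · (1,4)B 0/3 unhappy
Row 2: (2,0)R 1/3 unhappy · (2,1)B 0/4 unhappy · (2,2)R 0/3 unhappy · (2,3)B 0/3 unhappy · (2,4)R 1/4 unhappy · (2,5)R 2/3 ok · (2,6)R 2/2 ok
Row 3: (3,0)B 1/3 unhappy · (3,1)R 0/3 unhappy · (3,2)B 0/3 unhappy · (3,4)B 1/3 unhappy · (3,5)B 1/3 unhappy · (3,6)R 1/2 unhappy
Row 4: (4,0)B 1/2 unhappy · (4,2)R 1/2 unhappy · (4,4)R 0/1 unhappy
Row 5: (5,0)R 0/1 unhappy · (5,2)R 2/2 ok · (5,3)R 1/1 ok · (5,5)R 0/0 ok
Unsatisfied: (0,0), (0,5), (0,6), (1,3), (1,4), (2,0), (2,1), (2,2), (2,3), (2,4), (3,0), (3,1), (3,2), (3,4), (3,5), (3,6), (4,0), (4,2), (4,4), (5,0) — 20 in total.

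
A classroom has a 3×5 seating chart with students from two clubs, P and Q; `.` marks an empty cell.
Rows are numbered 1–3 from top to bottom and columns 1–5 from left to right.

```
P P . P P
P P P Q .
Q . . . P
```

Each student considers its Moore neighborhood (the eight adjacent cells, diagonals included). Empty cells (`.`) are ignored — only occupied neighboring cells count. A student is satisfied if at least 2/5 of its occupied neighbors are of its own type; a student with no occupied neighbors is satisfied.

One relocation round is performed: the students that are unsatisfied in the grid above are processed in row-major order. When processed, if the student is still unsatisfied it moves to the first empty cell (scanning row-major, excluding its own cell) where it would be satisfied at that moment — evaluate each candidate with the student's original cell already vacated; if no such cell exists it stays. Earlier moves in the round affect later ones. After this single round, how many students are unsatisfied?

2

Initially unsatisfied (in order): (2,4), (3,1), (3,5).
  (2,4): no empty cell satisfies it; stays.
  (3,1): no empty cell satisfies it; stays.
  (3,5) → (1,3).
Resulting grid:
P P P P P
P P P Q .
Q . . . .
Unsatisfied now: (2,4), (3,1).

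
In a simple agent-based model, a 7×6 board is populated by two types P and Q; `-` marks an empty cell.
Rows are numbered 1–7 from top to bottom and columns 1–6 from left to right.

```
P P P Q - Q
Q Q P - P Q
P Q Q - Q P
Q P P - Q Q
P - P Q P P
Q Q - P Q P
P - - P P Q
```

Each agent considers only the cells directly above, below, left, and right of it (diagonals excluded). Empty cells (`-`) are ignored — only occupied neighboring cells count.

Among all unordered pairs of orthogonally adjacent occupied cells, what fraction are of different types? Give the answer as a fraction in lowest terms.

15/23

Scan each occupied cell's neighbors to the right and below so each pair is counted once.
From row 1: 3 unlike of 7 pairs (running 3/7).
From row 2: 6 unlike of 8 pairs (running 9/15).
From row 3: 6 unlike of 8 pairs (running 15/23).
From row 4: 4 unlike of 7 pairs (running 19/30).
From row 5: 5 unlike of 7 pairs (running 24/37).
From row 6: 5 unlike of 7 pairs (running 29/44).
From row 7: 1 unlike of 2 pairs (running 30/46).
Total adjacent occupied pairs: 46; unlike-type pairs: 30.
30/46 reduces to 15/23.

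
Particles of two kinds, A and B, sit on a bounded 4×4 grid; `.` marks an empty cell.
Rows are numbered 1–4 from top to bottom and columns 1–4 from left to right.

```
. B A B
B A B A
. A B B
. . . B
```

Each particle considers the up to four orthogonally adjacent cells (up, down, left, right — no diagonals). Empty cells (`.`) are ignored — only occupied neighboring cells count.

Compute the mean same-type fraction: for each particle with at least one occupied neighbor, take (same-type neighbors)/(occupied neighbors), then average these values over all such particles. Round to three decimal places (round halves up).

0.303

(1,2)B 0/2
(1,3)A 0/3
(1,4)B 0/2
(2,1)B 0/1
(2,2)A 1/4
(2,3)B 1/4
(2,4)A 0/3
(3,2)A 1/2
(3,3)B 2/3
(3,4)B 2/3
(4,4)B 1/1
Sum over 11 particles: 0/2 + 0/3 + 0/2 + 0/1 + 1/4 + 1/4 + 0/3 + 1/2 + 2/3 + 2/3 + 1/1 = 10/3; mean = 10/3 ÷ 11 = 10/33 = 0.303030… → 0.303.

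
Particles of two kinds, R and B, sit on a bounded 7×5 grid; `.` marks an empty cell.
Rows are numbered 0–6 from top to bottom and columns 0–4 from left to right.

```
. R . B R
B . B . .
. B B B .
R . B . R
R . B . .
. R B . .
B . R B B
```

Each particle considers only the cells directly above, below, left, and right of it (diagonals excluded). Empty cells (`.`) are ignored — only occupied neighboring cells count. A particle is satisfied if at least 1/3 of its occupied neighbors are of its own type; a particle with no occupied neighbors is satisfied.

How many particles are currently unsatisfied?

Row 0: (0,1)R 0/0 satisfied · (0,3)B 0/1 not · (0,4)R 0/1 not
Row 1: (1,0)B 0/0 satisfied · (1,2)B 1/1 satisfied
Row 2: (2,1)B 1/1 satisfied · (2,2)B 4/4 satisfied · (2,3)B 1/1 satisfied
Row 3: (3,0)R 1/1 satisfied · (3,2)B 2/2 satisfied · (3,4)R 0/0 satisfied
Row 4: (4,0)R 1/1 satisfied · (4,2)B 2/2 satisfied
Row 5: (5,1)R 0/1 not · (5,2)B 1/3 satisfied
Row 6: (6,0)B 0/0 satisfied · (6,2)R 0/2 not · (6,3)B 1/2 satisfied · (6,4)B 1/1 satisfied
Unsatisfied: (0,3), (0,4), (5,1), (6,2) — 4 in total.

4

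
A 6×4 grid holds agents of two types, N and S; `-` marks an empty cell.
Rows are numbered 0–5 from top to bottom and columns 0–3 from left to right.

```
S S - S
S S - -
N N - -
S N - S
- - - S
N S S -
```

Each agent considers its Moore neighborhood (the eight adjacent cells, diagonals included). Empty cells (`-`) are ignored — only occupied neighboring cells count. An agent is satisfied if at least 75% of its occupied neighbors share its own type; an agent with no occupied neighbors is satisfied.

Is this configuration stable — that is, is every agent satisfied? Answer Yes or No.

(0,0)S 3/3 satisfied
(0,1)S 3/3 satisfied
(0,3)S 0/0 satisfied
(1,0)S 3/5 not
(1,1)S 3/5 not
(2,0)N 2/5 not
(2,1)N 2/5 not
(3,0)S 0/3 not
(3,1)N 2/3 not
(3,3)S 1/1 satisfied
(4,3)S 2/2 satisfied
(5,0)N 0/1 not
(5,1)S 1/2 not
(5,2)S 2/2 satisfied
For instance (1,0) has only 3/5 same-type neighbors, below 3/4.

No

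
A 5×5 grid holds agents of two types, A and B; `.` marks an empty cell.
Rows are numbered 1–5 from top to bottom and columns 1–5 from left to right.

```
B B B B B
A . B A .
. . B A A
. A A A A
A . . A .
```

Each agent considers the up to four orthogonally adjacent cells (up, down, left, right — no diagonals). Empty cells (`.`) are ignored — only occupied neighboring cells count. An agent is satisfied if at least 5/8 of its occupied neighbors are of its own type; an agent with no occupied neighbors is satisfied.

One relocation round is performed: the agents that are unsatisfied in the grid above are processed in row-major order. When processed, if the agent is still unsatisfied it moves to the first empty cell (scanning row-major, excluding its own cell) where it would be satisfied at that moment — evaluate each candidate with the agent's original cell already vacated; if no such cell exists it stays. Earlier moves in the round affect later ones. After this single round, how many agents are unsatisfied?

2

Initially unsatisfied (in order): (1,1), (2,1), (2,4), (3,3).
  (1,1) → (2,2).
  (2,1) → (2,5).
  (2,4) → (3,1).
  (3,3) → (1,1).
Resulting grid:
B B B B B
. B B . A
A . . A A
. A A A A
A . . A .
Unsatisfied now: (1,5), (2,5).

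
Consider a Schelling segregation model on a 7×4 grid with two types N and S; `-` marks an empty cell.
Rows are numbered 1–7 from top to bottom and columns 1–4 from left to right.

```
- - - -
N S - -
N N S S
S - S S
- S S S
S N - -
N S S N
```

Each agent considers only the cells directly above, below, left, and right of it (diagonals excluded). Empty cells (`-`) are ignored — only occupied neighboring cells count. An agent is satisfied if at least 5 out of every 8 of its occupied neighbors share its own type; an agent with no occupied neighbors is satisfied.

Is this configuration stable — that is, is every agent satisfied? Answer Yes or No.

No

(2,1)N 1/2 unhappy
(2,2)S 0/2 unhappy
(3,1)N 2/3 ok
(3,2)N 1/3 unhappy
(3,3)S 2/3 ok
(3,4)S 2/2 ok
(4,1)S 0/1 unhappy
(4,3)S 3/3 ok
(4,4)S 3/3 ok
(5,2)S 1/2 unhappy
(5,3)S 3/3 ok
(5,4)S 2/2 ok
(6,1)S 0/2 unhappy
(6,2)N 0/3 unhappy
(7,1)N 0/2 unhappy
(7,2)S 1/3 unhappy
(7,3)S 1/2 unhappy
(7,4)N 0/1 unhappy
For instance (2,1) has only 1/2 same-type neighbors, below 5/8.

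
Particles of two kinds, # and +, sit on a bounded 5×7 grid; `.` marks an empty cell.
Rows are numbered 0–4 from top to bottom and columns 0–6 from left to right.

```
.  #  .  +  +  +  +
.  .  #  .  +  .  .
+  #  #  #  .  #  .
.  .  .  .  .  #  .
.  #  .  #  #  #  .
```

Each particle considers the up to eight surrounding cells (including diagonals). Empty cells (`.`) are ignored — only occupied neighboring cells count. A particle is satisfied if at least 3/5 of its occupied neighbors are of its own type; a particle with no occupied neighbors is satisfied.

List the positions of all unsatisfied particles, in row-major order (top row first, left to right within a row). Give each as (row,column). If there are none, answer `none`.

(2,0), (2,5)

Row 0: (0,1)# 1/1 ✓ · (0,3)+ 2/3 ✓ · (0,4)+ 3/3 ✓ · (0,5)+ 3/3 ✓ · (0,6)+ 1/1 ✓
Row 1: (1,2)# 4/5 ✓ · (1,4)+ 3/5 ✓
Row 2: (2,0)+ 0/1 ✗ · (2,1)# 2/3 ✓ · (2,2)# 3/3 ✓ · (2,3)# 2/3 ✓ · (2,5)# 1/2 ✗
Row 3: (3,5)# 3/3 ✓
Row 4: (4,1)# 0/0 ✓ · (4,3)# 1/1 ✓ · (4,4)# 3/3 ✓ · (4,5)# 2/2 ✓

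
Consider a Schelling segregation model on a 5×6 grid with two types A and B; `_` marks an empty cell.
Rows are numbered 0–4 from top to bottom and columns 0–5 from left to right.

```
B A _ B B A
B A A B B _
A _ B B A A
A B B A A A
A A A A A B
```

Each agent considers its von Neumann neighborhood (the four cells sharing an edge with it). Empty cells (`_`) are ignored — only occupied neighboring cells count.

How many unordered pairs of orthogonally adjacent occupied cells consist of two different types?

Scan each occupied cell's neighbors to the right and below so each pair is counted once.
Row 0: B(0,0)–A(0,1)≠ B(0,0)–B(1,0)= A(0,1)–A(1,1)= B(0,3)–B(0,4)= B(0,3)–B(1,3)= B(0,4)–A(0,5)≠ B(0,4)–B(1,4)=  → 2/7 unlike.
Row 1: B(1,0)–A(1,1)≠ B(1,0)–A(2,0)≠ A(1,1)–A(1,2)= A(1,2)–B(1,3)≠ A(1,2)–B(2,2)≠ B(1,3)–B(1,4)= B(1,3)–B(2,3)= B(1,4)–A(2,4)≠  → 5/8 unlike.
Row 2: A(2,0)–A(3,0)= B(2,2)–B(2,3)= B(2,2)–B(3,2)= B(2,3)–A(2,4)≠ B(2,3)–A(3,3)≠ A(2,4)–A(2,5)= A(2,4)–A(3,4)= A(2,5)–A(3,5)=  → 2/8 unlike.
Row 3: A(3,0)–B(3,1)≠ A(3,0)–A(4,0)= B(3,1)–B(3,2)= B(3,1)–A(4,1)≠ B(3,2)–A(3,3)≠ B(3,2)–A(4,2)≠ A(3,3)–A(3,4)= A(3,3)–A(4,3)= A(3,4)–A(3,5)= A(3,4)–A(4,4)= A(3,5)–B(4,5)≠  → 5/11 unlike.
Row 4: A(4,0)–A(4,1)= A(4,1)–A(4,2)= A(4,2)–A(4,3)= A(4,3)–A(4,4)= A(4,4)–B(4,5)≠  → 1/5 unlike.
Total adjacent occupied pairs: 39; unlike-type pairs: 15.

15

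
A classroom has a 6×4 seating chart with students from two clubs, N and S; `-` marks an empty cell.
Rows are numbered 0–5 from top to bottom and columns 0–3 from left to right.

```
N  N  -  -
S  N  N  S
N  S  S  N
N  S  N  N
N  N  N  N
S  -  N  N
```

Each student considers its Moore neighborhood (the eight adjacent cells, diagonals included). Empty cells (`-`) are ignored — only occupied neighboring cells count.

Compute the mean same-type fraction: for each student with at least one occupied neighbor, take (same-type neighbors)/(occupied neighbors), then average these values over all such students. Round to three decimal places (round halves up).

0.577

Row 0: (0,0)N 2/3 · (0,1)N 3/4
Row 1: (1,0)S 1/5 · (1,1)N 4/7 · (1,2)N 3/6 · (1,3)S 1/3
Row 2: (2,0)N 2/5 · (2,1)S 3/8 · (2,2)S 3/8 · (2,3)N 3/5
Row 3: (3,0)N 3/5 · (3,1)S 2/8 · (3,2)N 5/8 · (3,3)N 4/5
Row 4: (4,0)N 2/4 · (4,1)N 5/7 · (4,2)N 6/7 · (4,3)N 5/5
Row 5: (5,0)S 0/2 · (5,2)N 4/4 · (5,3)N 3/3
Sum over 21 students: 2/3 + 3/4 + 1/5 + 4/7 + 3/6 + 1/3 + 2/5 + 3/8 + 3/8 + 3/5 + 3/5 + 2/8 + 5/8 + 4/5 + 2/4 + 5/7 + 6/7 + 5/5 + 0/2 + 4/4 + 3/3 = 3393/280; mean = 3393/280 ÷ 21 = 1131/1960 = 0.577040… → 0.577.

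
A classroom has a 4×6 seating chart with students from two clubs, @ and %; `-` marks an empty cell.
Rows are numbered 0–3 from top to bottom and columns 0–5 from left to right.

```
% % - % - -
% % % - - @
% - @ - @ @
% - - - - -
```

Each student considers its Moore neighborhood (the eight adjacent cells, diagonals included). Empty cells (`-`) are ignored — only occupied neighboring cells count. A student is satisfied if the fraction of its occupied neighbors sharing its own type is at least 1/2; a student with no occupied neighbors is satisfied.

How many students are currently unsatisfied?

Row 0: (0,0)% 3/3 ok · (0,1)% 4/4 ok · (0,3)% 1/1 ok
Row 1: (1,0)% 4/4 ok · (1,1)% 5/6 ok · (1,2)% 3/4 ok · (1,5)@ 2/2 ok
Row 2: (2,0)% 3/3 ok · (2,2)@ 0/2 unhappy · (2,4)@ 2/2 ok · (2,5)@ 2/2 ok
Row 3: (3,0)% 1/1 ok
Unsatisfied: (2,2) — 1 in total.

1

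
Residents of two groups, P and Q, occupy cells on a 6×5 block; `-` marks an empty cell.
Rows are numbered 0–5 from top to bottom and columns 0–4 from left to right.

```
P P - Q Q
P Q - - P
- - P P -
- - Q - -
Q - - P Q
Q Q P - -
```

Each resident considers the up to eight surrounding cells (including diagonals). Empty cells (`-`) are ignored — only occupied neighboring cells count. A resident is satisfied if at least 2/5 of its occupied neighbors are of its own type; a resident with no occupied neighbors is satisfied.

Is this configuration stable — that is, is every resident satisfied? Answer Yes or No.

No

Row 0: (0,0)P 2/3 satisfied · (0,1)P 2/3 satisfied · (0,3)Q 1/2 satisfied · (0,4)Q 1/2 satisfied
Row 1: (1,0)P 2/3 satisfied · (1,1)Q 0/4 not · (1,4)P 1/3 not
Row 2: (2,2)P 1/3 not · (2,3)P 2/3 satisfied
Row 3: (3,2)Q 0/3 not
Row 4: (4,0)Q 2/2 satisfied · (4,3)P 1/3 not · (4,4)Q 0/1 not
Row 5: (5,0)Q 2/2 satisfied · (5,1)Q 2/3 satisfied · (5,2)P 1/2 satisfied
For instance (1,1) has only 0/4 same-type neighbors, below 2/5.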